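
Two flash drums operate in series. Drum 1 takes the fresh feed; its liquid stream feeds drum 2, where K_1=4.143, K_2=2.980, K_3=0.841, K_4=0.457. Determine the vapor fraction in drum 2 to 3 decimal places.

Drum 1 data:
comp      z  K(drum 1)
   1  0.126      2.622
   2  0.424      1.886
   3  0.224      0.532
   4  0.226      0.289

Drum 1:
Material balance + equilibrium reduce to Σ zᵢ(Kᵢ−1)/(1+ψ₁(Kᵢ−1)) = 0.
g(0) = ΣzᵢKᵢ − 1 = 0.315 and g(1) = 1 − Σzᵢ/Kᵢ = -0.476, so a root lies in (0, 1).
Iterate (Newton) starting at ψ₁ = 0.5:
  ψ₁ = 0.500: g = -0.0130, g' = -0.620 → ψ₁ = 0.479
Converged at ψ₁ = 0.479.
Drum-1 compositions:
  1: x = 0.071, y = 0.186
  2: x = 0.298, y = 0.561
  3: x = 0.289, y = 0.154
  4: x = 0.343, y = 0.099
Drum-2 feed = drum-1 liquid: z₂ = (0.0709, 0.2977, 0.2887, 0.3427).
Drum 2:
Rachford–Rice: g(ψ₂) = Σ zᵢ(Kᵢ−1)/(1+ψ₂(Kᵢ−1)) = 0.
Feasibility: ΣzᵢKᵢ = 1.580, Σzᵢ/Kᵢ = 1.210 — both > 1, two phases present.
Newton iteration, ψ₂⁰ = 0.5:
  ψ₂ = 0.500: g = 0.0776, g' = -0.600 → ψ₂ = 0.629
  ψ₂ = 0.629: g = 0.0036, g' = -0.553 → ψ₂ = 0.636
Converged at ψ₂ = 0.636.
  1: x = 0.024, y = 0.098
  2: x = 0.132, y = 0.393
  3: x = 0.321, y = 0.270
  4: x = 0.523, y = 0.239

V/F (drum 2) = 0.636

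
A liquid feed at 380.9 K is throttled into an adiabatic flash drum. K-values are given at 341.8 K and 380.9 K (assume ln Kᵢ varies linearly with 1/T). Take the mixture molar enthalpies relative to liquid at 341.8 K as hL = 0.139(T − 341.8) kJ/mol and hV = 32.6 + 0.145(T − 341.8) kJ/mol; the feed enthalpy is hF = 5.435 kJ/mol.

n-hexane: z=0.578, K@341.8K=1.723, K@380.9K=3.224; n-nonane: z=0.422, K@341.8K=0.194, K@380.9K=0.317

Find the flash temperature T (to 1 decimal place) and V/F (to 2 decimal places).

Adiabatic flash: solve Rachford–Rice at each trial T, then check hF = ψ·hV(T) + (1−ψ)·hL(T).
  T = 341.8 K: K = (1.723, 0.194), RR gives ψ = 0.133, H_out = 4.350 kJ/mol
  T = 380.9 K: K = (3.224, 0.317), RR gives ψ = 0.657, H_out = 26.991 kJ/mol
  T = 361.4 K: K = (2.399, 0.251), RR gives ψ = 0.471, H_out = 18.120 kJ/mol
  T = 351.6 K: K = (2.043, 0.222), RR gives ψ = 0.338, H_out = 12.395 kJ/mol
  T = 346.7 K: K = (1.878, 0.208), RR gives ψ = 0.249, H_out = 8.802 kJ/mol
  T = 344.2 K: K = (1.798, 0.201), RR gives ψ = 0.194, H_out = 6.665 kJ/mol
Linear interpolation between T = 341.8 (H_out = 4.350) and T = 344.2 (H_out = 6.665) on hF = 5.435 gives T ≈ 342.9 K, at which ψ = 0.16.

T = 342.9 K, V/F = 0.16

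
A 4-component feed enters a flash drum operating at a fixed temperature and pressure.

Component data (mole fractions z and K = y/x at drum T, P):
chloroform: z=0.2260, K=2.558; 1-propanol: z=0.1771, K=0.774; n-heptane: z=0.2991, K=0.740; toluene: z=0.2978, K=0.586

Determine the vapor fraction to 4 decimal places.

Let ψ = V/F and solve Σ zᵢ(Kᵢ−1)/(1+ψ(Kᵢ−1)) = 0.
Check two-phase: ΣzᵢKᵢ = 1.1110 > 1 and Σzᵢ/Kᵢ = 1.2295 > 1, so g(0) = 0.1110 > 0 and g(1) = -0.2295 < 0.
Newton iteration, ψ⁰ = 0.36:
  ψ = 0.3600: g = -0.04867, g' = -0.3310 → ψ = 0.2130
  ψ = 0.2130: g = 0.00480, g' = -0.4033 → ψ = 0.2249
  ψ = 0.2249: g = 0.00005, g' = -0.3958 → ψ = 0.2250
Converged at ψ = 0.2250.

ψ = 0.2250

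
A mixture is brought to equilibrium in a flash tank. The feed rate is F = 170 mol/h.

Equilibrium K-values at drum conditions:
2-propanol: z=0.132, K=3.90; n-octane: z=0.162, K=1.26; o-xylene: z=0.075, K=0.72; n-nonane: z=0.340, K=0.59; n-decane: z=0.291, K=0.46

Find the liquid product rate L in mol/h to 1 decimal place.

L = 152.0 mol/h

Iterate (Newton) starting at V/F = 0.5:
  V/F = 0.500: g = -0.2215, g' = -0.451 → V/F = 0.009
  V/F = 0.009: g = 0.0962, g' = -1.214 → V/F = 0.088
  V/F = 0.088: g = 0.0148, g' = -0.876 → V/F = 0.105
  V/F = 0.105: g = 0.0004, g' = -0.826 → V/F = 0.106
Converged at V/F = 0.106.
Then V = V/F·F = 0.1057·170 = 18.0 mol/h and L = F − V = 152.0 mol/h.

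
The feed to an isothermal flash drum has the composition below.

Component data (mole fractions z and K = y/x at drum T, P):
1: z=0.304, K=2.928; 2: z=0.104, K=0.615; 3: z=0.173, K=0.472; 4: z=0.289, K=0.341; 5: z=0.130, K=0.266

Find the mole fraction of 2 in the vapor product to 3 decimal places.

Newton–Raphson from ψ = 0.5:
  ψ = 0.500: g = -0.3101, g' = -0.860 → ψ = 0.139
  ψ = 0.139: g = 0.0051, g' = -1.015 → ψ = 0.144
Converged at ψ = 0.144.
Compositions from xᵢ = zᵢ/(1+ψ(Kᵢ−1)), yᵢ = Kᵢxᵢ:
  1: x = 0.238, y = 0.696
  2: x = 0.110, y = 0.068
  3: x = 0.187, y = 0.088
  4: x = 0.319, y = 0.109
  5: x = 0.145, y = 0.039

y_2 = 0.068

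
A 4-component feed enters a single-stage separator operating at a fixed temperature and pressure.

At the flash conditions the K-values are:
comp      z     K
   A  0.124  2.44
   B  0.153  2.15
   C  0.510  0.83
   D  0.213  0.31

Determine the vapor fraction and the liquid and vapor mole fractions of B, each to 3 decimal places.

ψ = 0.250, x_B = 0.119, y_B = 0.256

Let ψ = V/F and solve Σ zᵢ(Kᵢ−1)/(1+ψ(Kᵢ−1)) = 0.
Check two-phase: ΣzᵢKᵢ = 1.121 > 1 and Σzᵢ/Kᵢ = 1.424 > 1, so g(0) = 0.121 > 0 and g(1) = -0.424 < 0.
Newton–Raphson from ψ = 0.34:
  ψ = 0.340: g = -0.0377, g' = -0.410 → ψ = 0.248
  ψ = 0.248: g = 0.0006, g' = -0.426 → ψ = 0.250
Converged at ψ = 0.250.
Compositions from xᵢ = zᵢ/(1+ψ(Kᵢ−1)), yᵢ = Kᵢxᵢ:
  A: x = 0.091, y = 0.223
  B: x = 0.119, y = 0.256
  C: x = 0.533, y = 0.442
  D: x = 0.257, y = 0.080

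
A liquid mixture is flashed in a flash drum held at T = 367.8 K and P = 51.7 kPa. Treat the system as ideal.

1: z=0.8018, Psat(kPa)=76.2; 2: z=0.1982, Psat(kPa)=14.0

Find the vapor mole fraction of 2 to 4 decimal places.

Raoult's law: Kᵢ = Pᵢˢᵃᵗ/P = Pᵢˢᵃᵗ/51.7.
  K_1 = 76.2/51.7 = 1.473888, K_2 = 14.0/51.7 = 0.270793
Material balance + equilibrium reduce to Σ zᵢ(Kᵢ−1)/(1+V/F(Kᵢ−1)) = 0.
Feasibility: ΣzᵢKᵢ = 1.2354, Σzᵢ/Kᵢ = 1.2759 — both > 1, two phases present.
Iterate (Newton) starting at V/F = 0.36:
  V/F = 0.3600: g = 0.12861, g' = -0.3252 → V/F = 0.7555
  V/F = 0.7555: g = -0.04205, g' = -0.6202 → V/F = 0.6877
  V/F = 0.6877: g = -0.00335, g' = -0.5265 → V/F = 0.6814
  V/F = 0.6814: g = -0.00002, g' = -0.5192 → V/F = 0.6813
Converged at V/F = 0.6813.
Compositions from xᵢ = zᵢ/(1+V/F(Kᵢ−1)), yᵢ = Kᵢxᵢ:
  1: x = 0.6061, y = 0.8933
  2: x = 0.3939, y = 0.1067

y_2 = 0.1067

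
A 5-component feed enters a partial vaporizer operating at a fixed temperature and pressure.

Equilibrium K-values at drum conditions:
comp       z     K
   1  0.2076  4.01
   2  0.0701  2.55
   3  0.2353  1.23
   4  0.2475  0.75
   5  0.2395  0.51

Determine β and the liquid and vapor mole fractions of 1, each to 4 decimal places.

Let β = V/F and solve Σ zᵢ(Kᵢ−1)/(1+β(Kᵢ−1)) = 0.
Check two-phase: ΣzᵢKᵢ = 1.6084 > 1 and Σzᵢ/Kᵢ = 1.0702 > 1, so g(0) = 0.6084 > 0 and g(1) = -0.0702 < 0.
Newton–Raphson from β = 0.44:
  β = 0.4400: g = 0.16344, g' = -0.5309 → β = 0.7479
  β = 0.7479: g = 0.02737, g' = -0.3898 → β = 0.8181
  β = 0.8181: g = 0.00028, g' = -0.3831 → β = 0.8188
Converged at β = 0.8188.
Compositions from xᵢ = zᵢ/(1+β(Kᵢ−1)), yᵢ = Kᵢxᵢ:
  1: x = 0.0599, y = 0.2403
  2: x = 0.0309, y = 0.0788
  3: x = 0.1980, y = 0.2436
  4: x = 0.3112, y = 0.2334
  5: x = 0.4000, y = 0.2040

β = 0.8188, x_1 = 0.0599, y_1 = 0.2403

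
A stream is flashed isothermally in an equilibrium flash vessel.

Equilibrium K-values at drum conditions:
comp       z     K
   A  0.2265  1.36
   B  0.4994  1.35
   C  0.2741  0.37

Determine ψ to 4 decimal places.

ψ = 0.3760

Let ψ = V/F and solve Σ zᵢ(Kᵢ−1)/(1+ψ(Kᵢ−1)) = 0.
Check two-phase: ΣzᵢKᵢ = 1.0836 > 1 and Σzᵢ/Kᵢ = 1.2773 > 1, so g(0) = 0.0836 > 0 and g(1) = -0.2773 < 0.
Newton–Raphson from ψ = 0.4:
  ψ = 0.4000: g = -0.00626, g' = -0.2639 → ψ = 0.3763
  ψ = 0.3763: g = -0.00008, g' = -0.2574 → ψ = 0.3760
Converged at ψ = 0.3760.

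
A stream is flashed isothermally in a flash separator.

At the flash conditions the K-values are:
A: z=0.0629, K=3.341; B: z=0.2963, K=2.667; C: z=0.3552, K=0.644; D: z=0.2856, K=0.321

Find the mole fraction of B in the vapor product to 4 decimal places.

y_B = 0.5034

Material balance + equilibrium reduce to Σ zᵢ(Kᵢ−1)/(1+ψ(Kᵢ−1)) = 0.
Check two-phase: ΣzᵢKᵢ = 1.3208 > 1 and Σzᵢ/Kᵢ = 1.5712 > 1, so g(0) = 0.3208 > 0 and g(1) = -0.5712 < 0.
Newton iteration, ψ⁰ = 0.61:
  ψ = 0.6100: g = -0.18702, g' = -0.7180 → ψ = 0.3495
  ψ = 0.3495: g = -0.00563, g' = -0.7181 → ψ = 0.3417
Converged at ψ = 0.3417.
Compositions from xᵢ = zᵢ/(1+ψ(Kᵢ−1)), yᵢ = Kᵢxᵢ:
  A: x = 0.0349, y = 0.1168
  B: x = 0.1888, y = 0.5034
  C: x = 0.4044, y = 0.2604
  D: x = 0.3719, y = 0.1194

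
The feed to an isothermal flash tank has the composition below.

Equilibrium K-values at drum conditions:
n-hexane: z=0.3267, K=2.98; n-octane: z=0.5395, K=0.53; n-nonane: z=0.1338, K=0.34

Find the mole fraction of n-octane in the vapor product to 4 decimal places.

y_n-octane = 0.3330

Newton–Raphson from ψ = 0.41:
  ψ = 0.4100: g = -0.07813, g' = -0.6826 → ψ = 0.2955
  ψ = 0.2955: g = 0.00390, g' = -0.7604 → ψ = 0.3007
Converged at ψ = 0.3007.
Compositions from xᵢ = zᵢ/(1+ψ(Kᵢ−1)), yᵢ = Kᵢxᵢ:
  n-hexane: x = 0.2048, y = 0.6103
  n-octane: x = 0.6283, y = 0.3330
  n-nonane: x = 0.1669, y = 0.0568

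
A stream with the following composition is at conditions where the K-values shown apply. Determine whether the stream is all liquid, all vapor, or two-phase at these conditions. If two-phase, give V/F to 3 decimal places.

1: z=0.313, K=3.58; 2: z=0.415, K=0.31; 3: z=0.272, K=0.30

two-phase, V/F = 0.185

ΣzᵢKᵢ = 1.331; Σzᵢ/Kᵢ = 2.333.
Both exceed 1, so a two-phase solution exists.
Material balance + equilibrium reduce to Σ zᵢ(Kᵢ−1)/(1+ψ(Kᵢ−1)) = 0.
Newton iteration, ψ⁰ = 0.45:
  ψ = 0.450: g = -0.3196, g' = -1.146 → ψ = 0.171
  ψ = 0.171: g = 0.0193, g' = -1.429 → ψ = 0.185
Converged at ψ = 0.185.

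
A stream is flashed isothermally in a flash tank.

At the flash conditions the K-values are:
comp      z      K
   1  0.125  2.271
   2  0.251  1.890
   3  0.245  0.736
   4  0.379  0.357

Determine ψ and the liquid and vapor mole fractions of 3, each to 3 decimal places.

ψ = 0.137, x_3 = 0.254, y_3 = 0.187

Rachford–Rice: g(ψ) = Σ zᵢ(Kᵢ−1)/(1+ψ(Kᵢ−1)) = 0.
Feasibility: ΣzᵢKᵢ = 1.074, Σzᵢ/Kᵢ = 1.582 — both > 1, two phases present.
Newton iteration, ψ⁰ = 0.38:
  ψ = 0.380: g = -0.1203, g' = -0.498 → ψ = 0.139
  ψ = 0.139: g = -0.0007, g' = -0.511 → ψ = 0.137
Converged at ψ = 0.137.
Compositions from xᵢ = zᵢ/(1+ψ(Kᵢ−1)), yᵢ = Kᵢxᵢ:
  1: x = 0.106, y = 0.242
  2: x = 0.224, y = 0.423
  3: x = 0.254, y = 0.187
  4: x = 0.416, y = 0.148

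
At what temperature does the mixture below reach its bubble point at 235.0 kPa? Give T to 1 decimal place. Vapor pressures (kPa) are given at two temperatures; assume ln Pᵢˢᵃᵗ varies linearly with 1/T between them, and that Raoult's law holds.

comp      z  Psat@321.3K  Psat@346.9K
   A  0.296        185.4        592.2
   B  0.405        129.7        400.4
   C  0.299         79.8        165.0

Bubble-point temperature: ΣzᵢPᵢˢᵃᵗ(T) = P. Interpolate ln Pᵢˢᵃᵗ = aᵢ + bᵢ/T.
  T = 321.3 K: ΣzᵢPᵢˢᵃᵗ = 131.27 kPa
  T = 346.9 K: ΣzᵢPᵢˢᵃᵗ = 386.79 kPa
  T = 334.1 K: ΣzᵢPᵢˢᵃᵗ = 229.39 kPa
  T = 340.5 K: ΣzᵢPᵢˢᵃᵗ = 299.15 kPa
  T = 337.3 K: ΣzᵢPᵢˢᵃᵗ = 262.24 kPa
  T = 335.7 K: ΣzᵢPᵢˢᵃᵗ = 245.33 kPa
Interpolating between 334.1 K and 335.7 K gives T ≈ 334.7 K.

T = 334.7 K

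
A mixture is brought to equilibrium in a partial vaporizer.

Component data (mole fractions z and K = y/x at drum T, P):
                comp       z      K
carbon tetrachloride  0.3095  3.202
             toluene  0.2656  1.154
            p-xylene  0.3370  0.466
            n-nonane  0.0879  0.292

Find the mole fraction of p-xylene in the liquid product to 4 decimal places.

x_p-xylene = 0.4710

Rachford–Rice: g(ψ) = Σ zᵢ(Kᵢ−1)/(1+ψ(Kᵢ−1)) = 0.
g(0) = ΣzᵢKᵢ − 1 = 0.4802 and g(1) = 1 − Σzᵢ/Kᵢ = -0.3510, so a root lies in (0, 1).
Newton iteration, ψ⁰ = 0.5:
  ψ = 0.5000: g = 0.02051, g' = -0.6298 → ψ = 0.5326
  ψ = 0.5326: g = 0.00010, g' = -0.6245 → ψ = 0.5327
Converged at ψ = 0.5327.
Compositions from xᵢ = zᵢ/(1+ψ(Kᵢ−1)), yᵢ = Kᵢxᵢ:
  carbon tetrachloride: x = 0.1424, y = 0.4560
  toluene: x = 0.2455, y = 0.2833
  p-xylene: x = 0.4710, y = 0.2195
  n-nonane: x = 0.1411, y = 0.0412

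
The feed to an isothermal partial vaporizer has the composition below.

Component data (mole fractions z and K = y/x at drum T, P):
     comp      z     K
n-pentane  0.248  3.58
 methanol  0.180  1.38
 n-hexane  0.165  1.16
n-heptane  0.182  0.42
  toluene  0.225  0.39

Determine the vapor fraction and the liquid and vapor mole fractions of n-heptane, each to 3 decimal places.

Let ψ = V/F and solve Σ zᵢ(Kᵢ−1)/(1+ψ(Kᵢ−1)) = 0.
Feasibility: ΣzᵢKᵢ = 1.492, Σzᵢ/Kᵢ = 1.352 — both > 1, two phases present.
Newton–Raphson from ψ = 0.39:
  ψ = 0.390: g = 0.0868, g' = -0.680 → ψ = 0.518
  ψ = 0.518: g = 0.0040, g' = -0.628 → ψ = 0.524
Converged at ψ = 0.524.
Compositions from xᵢ = zᵢ/(1+ψ(Kᵢ−1)), yᵢ = Kᵢxᵢ:
  n-pentane: x = 0.105, y = 0.377
  methanol: x = 0.150, y = 0.207
  n-hexane: x = 0.152, y = 0.177
  n-heptane: x = 0.261, y = 0.110
  toluene: x = 0.331, y = 0.129

ψ = 0.524, x_n-heptane = 0.261, y_n-heptane = 0.110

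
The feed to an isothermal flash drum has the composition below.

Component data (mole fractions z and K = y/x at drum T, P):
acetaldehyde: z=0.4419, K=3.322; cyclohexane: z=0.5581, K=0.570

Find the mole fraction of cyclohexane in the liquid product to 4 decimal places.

x_cyclohexane = 0.8438

Let ψ = V/F and solve Σ zᵢ(Kᵢ−1)/(1+ψ(Kᵢ−1)) = 0.
Check two-phase: ΣzᵢKᵢ = 1.7861 > 1 and Σzᵢ/Kᵢ = 1.1121 > 1, so g(0) = 0.7861 > 0 and g(1) = -0.1121 < 0.
Binary case is linear: z₁(K₁−1)(1+ψ(K₂−1)) + z₂(K₂−1)(1+ψ(K₁−1)) = 0
⇒ ψ = [z₁(K₁−1)+z₂(K₂−1)] / [−(K₁−1)(K₂−1)] = 0.78611/0.99846 = 0.7873
Compositions from xᵢ = zᵢ/(1+ψ(Kᵢ−1)), yᵢ = Kᵢxᵢ:
  acetaldehyde: x = 0.1562, y = 0.5191
  cyclohexane: x = 0.8438, y = 0.4809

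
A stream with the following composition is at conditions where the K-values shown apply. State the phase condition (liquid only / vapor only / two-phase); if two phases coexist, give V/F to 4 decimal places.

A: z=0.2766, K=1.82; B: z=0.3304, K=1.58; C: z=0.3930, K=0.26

ΣzᵢKᵢ = 1.1276; Σzᵢ/Kᵢ = 1.8726.
Both exceed 1, so a two-phase solution exists.
Newton iteration, ψ⁰ = 0.49:
  ψ = 0.4900: g = -0.14524, g' = -0.6917 → ψ = 0.2800
  ψ = 0.2800: g = -0.01753, g' = -0.5477 → ψ = 0.2480
  ψ = 0.2480: g = -0.00019, g' = -0.5362 → ψ = 0.2477
Converged at ψ = 0.2477.

two-phase, V/F = 0.2477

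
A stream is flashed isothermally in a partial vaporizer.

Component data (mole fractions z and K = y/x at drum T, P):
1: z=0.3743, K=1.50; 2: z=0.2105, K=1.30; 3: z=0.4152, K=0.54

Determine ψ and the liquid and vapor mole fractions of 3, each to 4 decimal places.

Material balance + equilibrium reduce to Σ zᵢ(Kᵢ−1)/(1+ψ(Kᵢ−1)) = 0.
Check two-phase: ΣzᵢKᵢ = 1.0593 > 1 and Σzᵢ/Kᵢ = 1.1803 > 1, so g(0) = 0.0593 > 0 and g(1) = -0.1803 < 0.
Newton–Raphson from ψ = 0.5:
  ψ = 0.5000: g = -0.04341, g' = -0.2224 → ψ = 0.3048
  ψ = 0.3048: g = -0.00188, g' = -0.2052 → ψ = 0.2956
Converged at ψ = 0.2956.
Compositions from xᵢ = zᵢ/(1+ψ(Kᵢ−1)), yᵢ = Kᵢxᵢ:
  1: x = 0.3261, y = 0.4891
  2: x = 0.1934, y = 0.2514
  3: x = 0.4806, y = 0.2595

ψ = 0.2956, x_3 = 0.4806, y_3 = 0.2595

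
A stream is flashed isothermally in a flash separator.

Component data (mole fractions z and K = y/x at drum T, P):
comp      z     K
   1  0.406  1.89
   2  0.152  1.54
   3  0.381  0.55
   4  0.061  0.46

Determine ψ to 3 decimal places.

Rachford–Rice: g(ψ) = Σ zᵢ(Kᵢ−1)/(1+ψ(Kᵢ−1)) = 0.
g(0) = ΣzᵢKᵢ − 1 = 0.239 and g(1) = 1 − Σzᵢ/Kᵢ = -0.139, so a root lies in (0, 1).
Newton–Raphson from ψ = 0.35:
  ψ = 0.350: g = 0.1004, g' = -0.354 → ψ = 0.634
  ψ = 0.634: g = 0.0023, g' = -0.348 → ψ = 0.640
Converged at ψ = 0.640.

ψ = 0.640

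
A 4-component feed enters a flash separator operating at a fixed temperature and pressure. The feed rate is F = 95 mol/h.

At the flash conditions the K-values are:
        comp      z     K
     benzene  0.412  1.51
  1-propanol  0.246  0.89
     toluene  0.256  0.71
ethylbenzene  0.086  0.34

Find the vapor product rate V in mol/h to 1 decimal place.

Newton–Raphson from V/F = 0.67:
  V/F = 0.670: g = -0.0665, g' = -0.217 → V/F = 0.363
  V/F = 0.363: g = -0.0085, g' = -0.171 → V/F = 0.313
Converged at V/F = 0.313.
Then V = V/F·F = 0.3129·95 = 29.7 mol/h and L = F − V = 65.3 mol/h.

V = 29.7 mol/h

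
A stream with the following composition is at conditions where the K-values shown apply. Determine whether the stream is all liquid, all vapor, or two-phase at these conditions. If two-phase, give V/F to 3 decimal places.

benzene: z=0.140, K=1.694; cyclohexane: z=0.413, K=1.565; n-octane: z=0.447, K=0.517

two-phase, V/F = 0.396

ΣzᵢKᵢ = 1.115; Σzᵢ/Kᵢ = 1.211.
Both exceed 1, so a two-phase solution exists.
Material balance + equilibrium reduce to Σ zᵢ(Kᵢ−1)/(1+ψ(Kᵢ−1)) = 0.
Newton–Raphson from ψ = 0.5:
  ψ = 0.500: g = -0.0306, g' = -0.299 → ψ = 0.398
  ψ = 0.398: g = -0.0005, g' = -0.289 → ψ = 0.396
Converged at ψ = 0.396.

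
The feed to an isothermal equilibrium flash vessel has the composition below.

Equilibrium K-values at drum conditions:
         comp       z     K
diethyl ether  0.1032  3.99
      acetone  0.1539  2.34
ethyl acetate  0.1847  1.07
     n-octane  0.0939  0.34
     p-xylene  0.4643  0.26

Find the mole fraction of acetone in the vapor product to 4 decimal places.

y_acetone = 0.3193

Material balance + equilibrium reduce to Σ zᵢ(Kᵢ−1)/(1+ψ(Kᵢ−1)) = 0.
Feasibility: ΣzᵢKᵢ = 1.1222, Σzᵢ/Kᵢ = 2.3262 — both > 1, two phases present.
Newton iteration, ψ⁰ = 0.43:
  ψ = 0.4300: g = -0.31208, g' = -0.9154 → ψ = 0.0891
  ψ = 0.0891: g = 0.00709, g' = -1.1344 → ψ = 0.0953
  ψ = 0.0953: g = 0.00005, g' = -1.1178 → ψ = 0.0954
Converged at ψ = 0.0954.
Compositions from xᵢ = zᵢ/(1+ψ(Kᵢ−1)), yᵢ = Kᵢxᵢ:
  diethyl ether: x = 0.0803, y = 0.3204
  acetone: x = 0.1365, y = 0.3193
  ethyl acetate: x = 0.1835, y = 0.1963
  n-octane: x = 0.1002, y = 0.0341
  p-xylene: x = 0.4996, y = 0.1299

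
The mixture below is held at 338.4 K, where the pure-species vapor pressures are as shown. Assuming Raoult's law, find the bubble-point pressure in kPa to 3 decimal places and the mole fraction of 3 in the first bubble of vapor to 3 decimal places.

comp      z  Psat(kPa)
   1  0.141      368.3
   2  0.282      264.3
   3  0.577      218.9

At the bubble point ψ → 0, so ΣzᵢKᵢ = 1 with Kᵢ = Pᵢˢᵃᵗ/P ⇒ P = ΣzᵢPᵢˢᵃᵗ.
P = 0.141·368.3 + 0.282·264.3 + 0.577·218.9 = 252.768 kPa
yᵢ = zᵢPᵢˢᵃᵗ/P ⇒ y_3 = 0.577·218.9/252.768 = 0.500

Pbub = 252.768 kPa, y_3 = 0.500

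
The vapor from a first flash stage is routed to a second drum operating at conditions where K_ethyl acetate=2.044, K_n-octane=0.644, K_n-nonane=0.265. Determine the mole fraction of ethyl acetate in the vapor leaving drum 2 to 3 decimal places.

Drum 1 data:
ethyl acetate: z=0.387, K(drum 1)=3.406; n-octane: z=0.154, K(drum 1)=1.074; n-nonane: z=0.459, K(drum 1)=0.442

Drum 1:
Rachford–Rice: g(ψ₁) = Σ zᵢ(Kᵢ−1)/(1+ψ₁(Kᵢ−1)) = 0.
g(0) = ΣzᵢKᵢ − 1 = 0.686 and g(1) = 1 − Σzᵢ/Kᵢ = -0.295, so a root lies in (0, 1).
Iterate (Newton) starting at ψ₁ = 0.49:
  ψ₁ = 0.490: g = 0.0858, g' = -0.743 → ψ₁ = 0.605
  ψ₁ = 0.605: g = 0.0031, g' = -0.698 → ψ₁ = 0.610
Converged at ψ₁ = 0.610.
Drum-1 compositions:
  ethyl acetate: x = 0.157, y = 0.534
  n-octane: x = 0.147, y = 0.158
  n-nonane: x = 0.696, y = 0.308
Drum-2 feed = drum-1 vapor: z₂ = (0.5342, 0.1583, 0.3075).
Drum 2:
Iterate (Newton) starting at ψ₂ = 0.4:
  ψ₂ = 0.400: g = 0.0075, g' = -0.650 → ψ₂ = 0.412
Converged at ψ₂ = 0.412.
  ethyl acetate: x = 0.374, y = 0.764
  n-octane: x = 0.185, y = 0.119
  n-nonane: x = 0.441, y = 0.117

y_ethyl acetate (drum 2) = 0.764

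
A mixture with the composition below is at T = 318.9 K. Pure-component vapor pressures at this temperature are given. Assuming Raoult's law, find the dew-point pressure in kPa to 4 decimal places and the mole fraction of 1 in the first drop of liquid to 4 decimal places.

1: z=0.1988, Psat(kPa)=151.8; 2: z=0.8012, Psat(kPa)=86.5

At the dew point ψ → 1, so Σzᵢ/Kᵢ = 1 with Kᵢ = Pᵢˢᵃᵗ/P ⇒ 1/P = Σzᵢ/Pᵢˢᵃᵗ.
1/P = 0.1988/151.8 + 0.8012/86.5 = 0.0105720 ⇒ P = 94.5891 kPa
xᵢ = zᵢP/Pᵢˢᵃᵗ ⇒ x_1 = 0.1988·94.5891/151.8 = 0.1239

Pdew = 94.5891 kPa, x_1 = 0.1239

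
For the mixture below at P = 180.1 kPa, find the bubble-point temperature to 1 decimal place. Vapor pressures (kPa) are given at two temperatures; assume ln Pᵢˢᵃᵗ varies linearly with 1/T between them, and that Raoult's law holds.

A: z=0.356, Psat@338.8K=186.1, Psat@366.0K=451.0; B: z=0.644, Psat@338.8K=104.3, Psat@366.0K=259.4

Bubble-point temperature: ΣzᵢPᵢˢᵃᵗ(T) = P. Interpolate ln Pᵢˢᵃᵗ = aᵢ + bᵢ/T.
  T = 338.8 K: ΣzᵢPᵢˢᵃᵗ = 133.42 kPa
  T = 366.0 K: ΣzᵢPᵢˢᵃᵗ = 327.61 kPa
  T = 352.4 K: ΣzᵢPᵢˢᵃᵗ = 212.72 kPa
  T = 345.6 K: ΣzᵢPᵢˢᵃᵗ = 169.24 kPa
  T = 349.0 K: ΣzᵢPᵢˢᵃᵗ = 189.95 kPa
  T = 347.3 K: ΣzᵢPᵢˢᵃᵗ = 179.35 kPa
Interpolating between 347.3 K and 349.0 K gives T ≈ 347.4 K.

T = 347.4 K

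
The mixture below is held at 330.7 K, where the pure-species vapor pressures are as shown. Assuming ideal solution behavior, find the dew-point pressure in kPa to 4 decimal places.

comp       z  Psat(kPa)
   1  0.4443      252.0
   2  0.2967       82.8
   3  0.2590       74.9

At the dew point ψ → 1, so Σzᵢ/Kᵢ = 1 with Kᵢ = Pᵢˢᵃᵗ/P ⇒ 1/P = Σzᵢ/Pᵢˢᵃᵗ.
1/P = 0.4443/252.0 + 0.2967/82.8 + 0.2590/74.9 = 0.0088044 ⇒ P = 113.5799 kPa

Pdew = 113.5799 kPa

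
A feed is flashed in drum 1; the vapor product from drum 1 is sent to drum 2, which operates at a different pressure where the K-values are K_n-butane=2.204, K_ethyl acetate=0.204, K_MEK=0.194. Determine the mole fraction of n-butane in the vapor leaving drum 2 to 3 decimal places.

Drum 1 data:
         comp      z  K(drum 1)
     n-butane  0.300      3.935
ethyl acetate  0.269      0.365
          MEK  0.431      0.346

y_n-butane (drum 2) = 0.881

Drum 1:
Newton–Raphson from ψ₁ = 0.44:
  ψ₁ = 0.440: g = -0.2485, g' = -1.064 → ψ₁ = 0.207
  ψ₁ = 0.207: g = 0.0257, g' = -1.392 → ψ₁ = 0.225
Converged at ψ₁ = 0.225.
Drum-1 compositions:
  n-butane: x = 0.181, y = 0.711
  ethyl acetate: x = 0.314, y = 0.115
  MEK: x = 0.506, y = 0.175
Drum-2 feed = drum-1 vapor: z₂ = (0.7105, 0.1146, 0.1749).
Drum 2:
Let ψ₂ = V/F and solve Σ zᵢ(Kᵢ−1)/(1+ψ₂(Kᵢ−1)) = 0.
Feasibility: ΣzᵢKᵢ = 1.623, Σzᵢ/Kᵢ = 1.786 — both > 1, two phases present.
Newton–Raphson from ψ₂ = 0.5:
  ψ₂ = 0.500: g = 0.1463, g' = -0.920 → ψ₂ = 0.659
  ψ₂ = 0.659: g = -0.0155, g' = -1.158 → ψ₂ = 0.646
  ψ₂ = 0.646: g = -0.0002, g' = -1.127 → ψ₂ = 0.645
Converged at ψ₂ = 0.645.
  n-butane: x = 0.400, y = 0.881
  ethyl acetate: x = 0.236, y = 0.048
  MEK: x = 0.365, y = 0.071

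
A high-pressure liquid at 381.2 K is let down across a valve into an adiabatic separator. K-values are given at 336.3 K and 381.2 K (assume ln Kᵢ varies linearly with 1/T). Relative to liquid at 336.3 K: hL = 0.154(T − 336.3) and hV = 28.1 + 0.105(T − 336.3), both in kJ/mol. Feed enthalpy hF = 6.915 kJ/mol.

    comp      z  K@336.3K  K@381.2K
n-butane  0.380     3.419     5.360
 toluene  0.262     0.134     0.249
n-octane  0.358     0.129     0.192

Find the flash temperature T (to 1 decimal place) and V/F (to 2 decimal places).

Adiabatic flash: solve Rachford–Rice at each trial T, then check hF = ψ·hV(T) + (1−ψ)·hL(T).
  T = 336.3 K: K = (3.419, 0.134, 0.129), RR gives ψ = 0.181, H_out = 5.087 kJ/mol
  T = 381.2 K: K = (5.360, 0.249, 0.192), RR gives ψ = 0.342, H_out = 15.781 kJ/mol
  T = 358.8 K: K = (4.344, 0.186, 0.159), RR gives ψ = 0.273, H_out = 10.830 kJ/mol
  T = 347.6 K: K = (3.871, 0.159, 0.144), RR gives ψ = 0.231, H_out = 8.110 kJ/mol
  T = 342.0 K: K = (3.644, 0.146, 0.136), RR gives ψ = 0.208, H_out = 6.655 kJ/mol
  T = 344.8 K: K = (3.756, 0.153, 0.140), RR gives ψ = 0.220, H_out = 7.392 kJ/mol
  T = 343.4 K: K = (3.700, 0.149, 0.138), RR gives ψ = 0.214, H_out = 7.026 kJ/mol
Linear interpolation between T = 342.0 (H_out = 6.655) and T = 343.4 (H_out = 7.026) on hF = 6.915 gives T ≈ 343.0 K, at which ψ = 0.21.

T = 343.0 K, V/F = 0.21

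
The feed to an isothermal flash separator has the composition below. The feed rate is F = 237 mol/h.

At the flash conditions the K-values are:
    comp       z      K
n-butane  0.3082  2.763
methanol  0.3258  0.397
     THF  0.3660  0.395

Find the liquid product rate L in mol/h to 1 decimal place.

L = 209.1 mol/h

Newton iteration, ψ⁰ = 0.5:
  ψ = 0.5000: g = -0.30993, g' = -0.7888 → ψ = 0.1071
  ψ = 0.1071: g = 0.01029, g' = -0.9664 → ψ = 0.1177
  ψ = 0.1177: g = 0.00009, g' = -0.9495 → ψ = 0.1178
Converged at ψ = 0.1178.
Then V = ψ·F = 0.1178·237 = 27.9 mol/h and L = F − V = 209.1 mol/h.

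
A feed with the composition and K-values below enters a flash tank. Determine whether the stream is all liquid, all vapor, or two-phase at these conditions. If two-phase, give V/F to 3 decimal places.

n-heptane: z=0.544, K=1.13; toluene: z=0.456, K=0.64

ΣzᵢKᵢ = 0.907; Σzᵢ/Kᵢ = 1.194.
Since ΣzᵢKᵢ < 1 the mixture is below its bubble point — single liquid phase.

all liquid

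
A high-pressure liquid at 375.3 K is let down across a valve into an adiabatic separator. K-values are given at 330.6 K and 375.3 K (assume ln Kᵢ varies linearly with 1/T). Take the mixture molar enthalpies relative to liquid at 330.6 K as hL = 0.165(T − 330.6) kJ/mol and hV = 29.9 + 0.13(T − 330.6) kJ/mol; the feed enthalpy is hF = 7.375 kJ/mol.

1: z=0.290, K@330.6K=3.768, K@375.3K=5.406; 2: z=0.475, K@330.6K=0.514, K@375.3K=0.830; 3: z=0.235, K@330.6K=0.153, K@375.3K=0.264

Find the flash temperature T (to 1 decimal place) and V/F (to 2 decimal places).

T = 333.1 K, V/F = 0.23

Adiabatic flash: solve Rachford–Rice at each trial T, then check hF = ψ·hV(T) + (1−ψ)·hL(T).
  T = 330.6 K: K = (3.768, 0.514, 0.153), RR gives ψ = 0.217, H_out = 6.478 kJ/mol
  T = 375.3 K: K = (5.406, 0.830, 0.264), RR gives ψ = 0.543, H_out = 22.748 kJ/mol
  T = 353.0 K: K = (4.567, 0.664, 0.205), RR gives ψ = 0.369, H_out = 14.427 kJ/mol
  T = 341.8 K: K = (4.161, 0.586, 0.178), RR gives ψ = 0.291, H_out = 10.440 kJ/mol
  T = 336.2 K: K = (3.963, 0.550, 0.165), RR gives ψ = 0.254, H_out = 8.462 kJ/mol
  T = 333.4 K: K = (3.865, 0.532, 0.159), RR gives ψ = 0.235, H_out = 7.472 kJ/mol
  T = 332.0 K: K = (3.816, 0.523, 0.156), RR gives ψ = 0.226, H_out = 6.975 kJ/mol
Linear interpolation between T = 332.0 (H_out = 6.975) and T = 333.4 (H_out = 7.472) on hF = 7.375 gives T ≈ 333.1 K, at which ψ = 0.23.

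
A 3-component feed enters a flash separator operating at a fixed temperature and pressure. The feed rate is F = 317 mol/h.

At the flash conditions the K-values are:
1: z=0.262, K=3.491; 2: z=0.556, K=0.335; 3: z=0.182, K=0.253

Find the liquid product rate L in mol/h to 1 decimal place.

Let ψ = V/F and solve Σ zᵢ(Kᵢ−1)/(1+ψ(Kᵢ−1)) = 0.
g(0) = ΣzᵢKᵢ − 1 = 0.147 and g(1) = 1 − Σzᵢ/Kᵢ = -1.454, so a root lies in (0, 1).
Newton–Raphson from ψ = 0.61:
  ψ = 0.610: g = -0.6128, g' = -1.295 → ψ = 0.137
  ψ = 0.137: g = -0.0713, g' = -1.328 → ψ = 0.083
  ψ = 0.083: g = 0.0045, g' = -1.507 → ψ = 0.086
Converged at ψ = 0.086.
Then V = ψ·F = 0.0860·317 = 27.3 mol/h and L = F − V = 289.7 mol/h.

L = 289.7 mol/h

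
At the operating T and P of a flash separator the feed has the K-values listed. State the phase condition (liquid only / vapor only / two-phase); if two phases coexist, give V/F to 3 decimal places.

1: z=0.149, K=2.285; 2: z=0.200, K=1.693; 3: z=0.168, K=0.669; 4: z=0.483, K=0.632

two-phase, V/F = 0.272

ΣzᵢKᵢ = 1.097; Σzᵢ/Kᵢ = 1.199.
Both exceed 1, so a two-phase solution exists.
Rachford–Rice: g(ψ) = Σ zᵢ(Kᵢ−1)/(1+ψ(Kᵢ−1)) = 0.
Newton–Raphson from ψ = 0.45:
  ψ = 0.450: g = -0.0514, g' = -0.274 → ψ = 0.262
  ψ = 0.262: g = 0.0028, g' = -0.309 → ψ = 0.272
Converged at ψ = 0.272.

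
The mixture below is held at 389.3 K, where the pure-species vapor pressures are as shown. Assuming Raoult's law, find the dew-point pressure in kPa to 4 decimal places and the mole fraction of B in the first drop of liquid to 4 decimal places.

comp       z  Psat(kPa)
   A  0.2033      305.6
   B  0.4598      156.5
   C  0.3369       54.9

At the dew point ψ → 1, so Σzᵢ/Kᵢ = 1 with Kᵢ = Pᵢˢᵃᵗ/P ⇒ 1/P = Σzᵢ/Pᵢˢᵃᵗ.
1/P = 0.2033/305.6 + 0.4598/156.5 + 0.3369/54.9 = 0.0097399 ⇒ P = 102.6707 kPa
xᵢ = zᵢP/Pᵢˢᵃᵗ ⇒ x_B = 0.4598·102.6707/156.5 = 0.3016

Pdew = 102.6707 kPa, x_B = 0.3016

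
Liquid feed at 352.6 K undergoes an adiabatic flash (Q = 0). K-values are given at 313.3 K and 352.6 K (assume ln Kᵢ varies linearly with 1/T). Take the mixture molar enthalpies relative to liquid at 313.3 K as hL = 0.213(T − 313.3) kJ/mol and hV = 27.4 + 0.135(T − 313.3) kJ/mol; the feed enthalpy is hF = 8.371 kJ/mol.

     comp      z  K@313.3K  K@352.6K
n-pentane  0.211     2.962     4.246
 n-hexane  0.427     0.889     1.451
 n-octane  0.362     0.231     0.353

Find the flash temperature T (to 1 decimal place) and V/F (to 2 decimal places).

Adiabatic flash: solve Rachford–Rice at each trial T, then check hF = ψ·hV(T) + (1−ψ)·hL(T).
  T = 313.3 K: K = (2.962, 0.889, 0.231), RR gives ψ = 0.096, H_out = 2.627 kJ/mol
  T = 352.6 K: K = (4.246, 1.451, 0.353), RR gives ψ = 0.602, H_out = 23.009 kJ/mol
  T = 333.0 K: K = (3.586, 1.153, 0.289), RR gives ψ = 0.358, H_out = 13.463 kJ/mol
  T = 323.1 K: K = (3.267, 1.016, 0.259), RR gives ψ = 0.227, H_out = 8.140 kJ/mol
  T = 328.1 K: K = (3.427, 1.084, 0.274), RR gives ψ = 0.294, H_out = 10.863 kJ/mol
  T = 325.6 K: K = (3.347, 1.050, 0.267), RR gives ψ = 0.261, H_out = 9.509 kJ/mol
  T = 324.4 K: K = (3.308, 1.033, 0.263), RR gives ψ = 0.245, H_out = 8.854 kJ/mol
Linear interpolation between T = 323.1 (H_out = 8.140) and T = 324.4 (H_out = 8.854) on hF = 8.371 gives T ≈ 323.5 K, at which ψ = 0.23.

T = 323.5 K, V/F = 0.23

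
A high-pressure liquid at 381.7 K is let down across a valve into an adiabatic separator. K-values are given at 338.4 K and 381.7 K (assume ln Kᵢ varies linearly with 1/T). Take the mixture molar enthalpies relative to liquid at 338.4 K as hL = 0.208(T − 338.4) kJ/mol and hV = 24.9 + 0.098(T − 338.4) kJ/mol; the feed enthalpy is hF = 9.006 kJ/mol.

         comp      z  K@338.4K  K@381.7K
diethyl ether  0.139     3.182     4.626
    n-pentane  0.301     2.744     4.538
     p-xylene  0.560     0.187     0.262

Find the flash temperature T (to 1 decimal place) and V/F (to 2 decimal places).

T = 347.6 K, V/F = 0.30

Adiabatic flash: solve Rachford–Rice at each trial T, then check hF = ψ·hV(T) + (1−ψ)·hL(T).
  T = 338.4 K: K = (3.182, 2.744, 0.187), RR gives ψ = 0.243, H_out = 6.042 kJ/mol
  T = 381.7 K: K = (4.626, 4.538, 0.262), RR gives ψ = 0.439, H_out = 17.849 kJ/mol
  T = 360.0 K: K = (3.878, 3.580, 0.224), RR gives ψ = 0.357, H_out = 12.534 kJ/mol
  T = 349.2 K: K = (3.524, 3.147, 0.205), RR gives ψ = 0.306, H_out = 9.497 kJ/mol
  T = 343.8 K: K = (3.351, 2.942, 0.196), RR gives ψ = 0.276, H_out = 7.833 kJ/mol
  T = 346.5 K: K = (3.437, 3.044, 0.200), RR gives ψ = 0.291, H_out = 8.679 kJ/mol
  T = 347.9 K: K = (3.482, 3.097, 0.203), RR gives ψ = 0.299, H_out = 9.106 kJ/mol
Linear interpolation between T = 346.5 (H_out = 8.679) and T = 347.9 (H_out = 9.106) on hF = 9.006 gives T ≈ 347.6 K, at which ψ = 0.30.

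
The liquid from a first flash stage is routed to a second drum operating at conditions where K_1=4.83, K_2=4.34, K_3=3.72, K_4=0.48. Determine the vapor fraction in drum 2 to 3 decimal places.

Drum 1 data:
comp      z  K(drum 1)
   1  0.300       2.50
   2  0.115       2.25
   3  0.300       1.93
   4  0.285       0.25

Drum 1:
Let ψ₁ = V/F and solve Σ zᵢ(Kᵢ−1)/(1+ψ₁(Kᵢ−1)) = 0.
Feasibility: ΣzᵢKᵢ = 1.659, Σzᵢ/Kᵢ = 1.467 — both > 1, two phases present.
Newton–Raphson from ψ₁ = 0.5:
  ψ₁ = 0.500: g = 0.1940, g' = -0.820 → ψ₁ = 0.737
  ψ₁ = 0.737: g = -0.0235, g' = -1.093 → ψ₁ = 0.715
Converged at ψ₁ = 0.715.
Drum-1 compositions:
  1: x = 0.145, y = 0.362
  2: x = 0.061, y = 0.137
  3: x = 0.180, y = 0.348
  4: x = 0.614, y = 0.154
Drum-2 feed = drum-1 liquid: z₂ = (0.1448, 0.0607, 0.1802, 0.6143).
Drum 2:
Rachford–Rice: g(ψ₂) = Σ zᵢ(Kᵢ−1)/(1+ψ₂(Kᵢ−1)) = 0.
Feasibility: ΣzᵢKᵢ = 1.928, Σzᵢ/Kᵢ = 1.372 — both > 1, two phases present.
Newton–Raphson from ψ₂ = 0.5:
  ψ₂ = 0.500: g = 0.0423, g' = -0.888 → ψ₂ = 0.548
  ψ₂ = 0.548: g = 0.0010, g' = -0.846 → ψ₂ = 0.549
Converged at ψ₂ = 0.549.
  1: x = 0.047, y = 0.225
  2: x = 0.021, y = 0.093
  3: x = 0.072, y = 0.269
  4: x = 0.860, y = 0.413

V/F (drum 2) = 0.549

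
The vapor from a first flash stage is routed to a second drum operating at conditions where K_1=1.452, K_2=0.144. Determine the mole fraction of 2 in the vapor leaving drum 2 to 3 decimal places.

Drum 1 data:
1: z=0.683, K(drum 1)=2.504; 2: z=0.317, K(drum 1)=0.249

Drum 1:
Material balance + equilibrium reduce to Σ zᵢ(Kᵢ−1)/(1+ψ₁(Kᵢ−1)) = 0.
g(0) = ΣzᵢKᵢ − 1 = 0.789 and g(1) = 1 − Σzᵢ/Kᵢ = -0.546, so a root lies in (0, 1).
Binary case is linear: z₁(K₁−1)(1+ψ₁(K₂−1)) + z₂(K₂−1)(1+ψ₁(K₁−1)) = 0
⇒ ψ₁ = [z₁(K₁−1)+z₂(K₂−1)] / [−(K₁−1)(K₂−1)] = 0.7892/1.1295 = 0.699
Drum-1 compositions:
  1: x = 0.333, y = 0.834
  2: x = 0.667, y = 0.166
Drum-2 feed = drum-1 vapor: z₂ = (0.8339, 0.1661).
Drum 2:
Binary case is linear: z₁(K₁−1)(1+ψ₂(K₂−1)) + z₂(K₂−1)(1+ψ₂(K₁−1)) = 0
⇒ ψ₂ = [z₁(K₁−1)+z₂(K₂−1)] / [−(K₁−1)(K₂−1)] = 0.2348/0.3869 = 0.607
  1: x = 0.654, y = 0.950
  2: x = 0.346, y = 0.050

y_2 (drum 2) = 0.050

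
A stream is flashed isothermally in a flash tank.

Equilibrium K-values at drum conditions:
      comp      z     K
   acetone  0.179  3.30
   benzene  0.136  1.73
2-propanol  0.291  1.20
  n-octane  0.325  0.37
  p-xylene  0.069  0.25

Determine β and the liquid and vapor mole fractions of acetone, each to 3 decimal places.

Material balance + equilibrium reduce to Σ zᵢ(Kᵢ−1)/(1+β(Kᵢ−1)) = 0.
Feasibility: ΣzᵢKᵢ = 1.313, Σzᵢ/Kᵢ = 1.530 — both > 1, two phases present.
Newton iteration, β⁰ = 0.5:
  β = 0.500: g = -0.0646, g' = -0.628 → β = 0.397
  β = 0.397: g = -0.0007, g' = -0.620 → β = 0.396
Converged at β = 0.396.
Compositions from xᵢ = zᵢ/(1+β(Kᵢ−1)), yᵢ = Kᵢxᵢ:
  acetone: x = 0.094, y = 0.309
  benzene: x = 0.106, y = 0.183
  2-propanol: x = 0.270, y = 0.324
  n-octane: x = 0.433, y = 0.160
  p-xylene: x = 0.098, y = 0.025

β = 0.396, x_acetone = 0.094, y_acetone = 0.309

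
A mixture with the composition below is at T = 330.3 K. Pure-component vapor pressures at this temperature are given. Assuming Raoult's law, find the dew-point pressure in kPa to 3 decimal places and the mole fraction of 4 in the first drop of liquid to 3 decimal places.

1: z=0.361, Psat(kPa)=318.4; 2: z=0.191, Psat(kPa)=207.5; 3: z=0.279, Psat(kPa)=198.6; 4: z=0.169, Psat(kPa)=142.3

Pdew = 215.205 kPa, x_4 = 0.256

At the dew point ψ → 1, so Σzᵢ/Kᵢ = 1 with Kᵢ = Pᵢˢᵃᵗ/P ⇒ 1/P = Σzᵢ/Pᵢˢᵃᵗ.
1/P = 0.361/318.4 + 0.191/207.5 + 0.279/198.6 + 0.169/142.3 = 0.004647 ⇒ P = 215.205 kPa
xᵢ = zᵢP/Pᵢˢᵃᵗ ⇒ x_4 = 0.169·215.205/142.3 = 0.256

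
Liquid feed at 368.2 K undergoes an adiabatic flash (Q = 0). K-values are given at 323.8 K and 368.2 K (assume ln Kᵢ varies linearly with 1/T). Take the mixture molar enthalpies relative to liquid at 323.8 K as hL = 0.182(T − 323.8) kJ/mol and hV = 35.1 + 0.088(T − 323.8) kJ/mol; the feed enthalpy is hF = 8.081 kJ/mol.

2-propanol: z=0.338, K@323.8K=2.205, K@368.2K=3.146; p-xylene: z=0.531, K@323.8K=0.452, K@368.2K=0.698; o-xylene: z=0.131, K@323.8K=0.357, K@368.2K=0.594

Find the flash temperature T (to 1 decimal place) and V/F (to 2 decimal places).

Adiabatic flash: solve Rachford–Rice at each trial T, then check hF = ψ·hV(T) + (1−ψ)·hL(T).
  T = 323.8 K: K = (2.205, 0.452, 0.357), RR gives ψ = 0.047, H_out = 1.646 kJ/mol
  T = 368.2 K: K = (3.146, 0.698, 0.594), RR gives ψ = 0.734, H_out = 30.770 kJ/mol
  T = 346.0 K: K = (2.664, 0.570, 0.468), RR gives ψ = 0.351, H_out = 15.637 kJ/mol
  T = 334.9 K: K = (2.431, 0.509, 0.411), RR gives ψ = 0.200, H_out = 8.815 kJ/mol
  T = 329.4 K: K = (2.318, 0.481, 0.384), RR gives ψ = 0.125, H_out = 5.345 kJ/mol
  T = 332.1 K: K = (2.374, 0.495, 0.397), RR gives ψ = 0.162, H_out = 7.063 kJ/mol
  T = 333.5 K: K = (2.402, 0.502, 0.404), RR gives ψ = 0.181, H_out = 7.943 kJ/mol
Linear interpolation between T = 333.5 (H_out = 7.943) and T = 334.9 (H_out = 8.815) on hF = 8.081 gives T ≈ 333.7 K, at which ψ = 0.18.

T = 333.7 K, V/F = 0.18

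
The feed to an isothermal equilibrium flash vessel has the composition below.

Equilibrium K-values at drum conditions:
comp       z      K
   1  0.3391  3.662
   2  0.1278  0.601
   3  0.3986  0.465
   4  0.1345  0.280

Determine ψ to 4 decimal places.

ψ = 0.3669

Material balance + equilibrium reduce to Σ zᵢ(Kᵢ−1)/(1+ψ(Kᵢ−1)) = 0.
g(0) = ΣzᵢKᵢ − 1 = 0.5416 and g(1) = 1 − Σzᵢ/Kᵢ = -0.6428, so a root lies in (0, 1).
Iterate (Newton) starting at ψ = 0.5:
  ψ = 0.5000: g = -0.11889, g' = -0.8569 → ψ = 0.3612
  ψ = 0.3612: g = 0.00536, g' = -0.9549 → ψ = 0.3669
Converged at ψ = 0.3669.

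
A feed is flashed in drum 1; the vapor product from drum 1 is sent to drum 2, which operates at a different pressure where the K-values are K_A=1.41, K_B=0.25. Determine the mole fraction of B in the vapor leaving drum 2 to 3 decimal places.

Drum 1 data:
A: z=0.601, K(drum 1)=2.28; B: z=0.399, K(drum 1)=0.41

y_B (drum 2) = 0.088

Drum 1:
Let ψ₁ = V/F and solve Σ zᵢ(Kᵢ−1)/(1+ψ₁(Kᵢ−1)) = 0.
g(0) = ΣzᵢKᵢ − 1 = 0.534 and g(1) = 1 − Σzᵢ/Kᵢ = -0.237, so a root lies in (0, 1).
Binary case is linear: z₁(K₁−1)(1+ψ₁(K₂−1)) + z₂(K₂−1)(1+ψ₁(K₁−1)) = 0
⇒ ψ₁ = [z₁(K₁−1)+z₂(K₂−1)] / [−(K₁−1)(K₂−1)] = 0.5339/0.7552 = 0.707
Drum-1 compositions:
  A: x = 0.316, y = 0.719
  B: x = 0.684, y = 0.281
Drum-2 feed = drum-1 vapor: z₂ = (0.7194, 0.2806).
Drum 2:
Rachford–Rice: g(ψ₂) = Σ zᵢ(Kᵢ−1)/(1+ψ₂(Kᵢ−1)) = 0.
g(0) = ΣzᵢKᵢ − 1 = 0.084 and g(1) = 1 − Σzᵢ/Kᵢ = -0.633, so a root lies in (0, 1).
Binary case is linear: z₁(K₁−1)(1+ψ₂(K₂−1)) + z₂(K₂−1)(1+ψ₂(K₁−1)) = 0
⇒ ψ₂ = [z₁(K₁−1)+z₂(K₂−1)] / [−(K₁−1)(K₂−1)] = 0.0845/0.3075 = 0.275
  A: x = 0.647, y = 0.912
  B: x = 0.353, y = 0.088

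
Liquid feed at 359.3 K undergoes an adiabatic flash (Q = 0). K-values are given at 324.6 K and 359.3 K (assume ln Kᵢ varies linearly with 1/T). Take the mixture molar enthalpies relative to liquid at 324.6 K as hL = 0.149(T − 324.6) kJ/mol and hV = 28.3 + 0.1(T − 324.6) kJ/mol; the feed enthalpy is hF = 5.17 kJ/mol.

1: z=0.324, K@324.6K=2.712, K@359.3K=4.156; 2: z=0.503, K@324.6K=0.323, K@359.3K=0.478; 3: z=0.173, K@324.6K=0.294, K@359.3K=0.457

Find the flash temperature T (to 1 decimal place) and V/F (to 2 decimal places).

T = 331.3 K, V/F = 0.15

Adiabatic flash: solve Rachford–Rice at each trial T, then check hF = ψ·hV(T) + (1−ψ)·hL(T).
  T = 324.6 K: K = (2.712, 0.323, 0.294), RR gives ψ = 0.079, H_out = 2.222 kJ/mol
  T = 359.3 K: K = (4.156, 0.478, 0.457), RR gives ψ = 0.400, H_out = 15.813 kJ/mol
  T = 342.0 K: K = (3.396, 0.397, 0.371), RR gives ψ = 0.249, H_out = 9.435 kJ/mol
  T = 333.3 K: K = (3.044, 0.359, 0.331), RR gives ψ = 0.169, H_out = 6.012 kJ/mol
  T = 329.0 K: K = (2.877, 0.341, 0.313), RR gives ψ = 0.126, H_out = 4.198 kJ/mol
  T = 331.1 K: K = (2.958, 0.350, 0.322), RR gives ψ = 0.148, H_out = 5.097 kJ/mol
Linear interpolation between T = 331.1 (H_out = 5.097) and T = 333.3 (H_out = 6.012) on hF = 5.17 gives T ≈ 331.3 K, at which ψ = 0.15.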